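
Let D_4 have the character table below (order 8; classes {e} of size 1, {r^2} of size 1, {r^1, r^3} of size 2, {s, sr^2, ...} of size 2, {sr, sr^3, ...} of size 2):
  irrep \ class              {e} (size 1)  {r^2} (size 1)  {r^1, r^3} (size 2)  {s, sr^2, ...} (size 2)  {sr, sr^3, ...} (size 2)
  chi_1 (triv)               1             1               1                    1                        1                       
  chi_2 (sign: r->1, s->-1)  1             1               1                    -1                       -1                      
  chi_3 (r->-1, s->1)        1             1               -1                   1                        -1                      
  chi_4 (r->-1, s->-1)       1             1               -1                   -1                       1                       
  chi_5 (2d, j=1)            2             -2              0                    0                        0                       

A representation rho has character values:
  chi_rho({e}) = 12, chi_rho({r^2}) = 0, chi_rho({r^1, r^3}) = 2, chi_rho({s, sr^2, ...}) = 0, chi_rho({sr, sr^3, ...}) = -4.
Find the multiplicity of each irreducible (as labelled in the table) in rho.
Multiplicities: chi_1: 1, chi_2: 3, chi_3: 2, chi_4: 0, chi_5: 3.

Details: Use <chi_rho, chi> = (1/|G|) sum_C |C| * chi_rho(C) * conj(chi(C)) with |G| = 8 for each irreducible chi in the table:
  <chi_rho, chi_1> = (1/8)[1*(12)*conj(1) + 1*(0)*conj(1) + 2*(2)*conj(1) + 2*(0)*conj(1) + 2*(-4)*conj(1)]
      = (1/8)[(12) + (0) + (4) + (0) + (-8)] = 8/8 = 1
  <chi_rho, chi_2> = (1/8)[1*(12)*conj(1) + 1*(0)*conj(1) + 2*(2)*conj(1) + 2*(0)*conj(-1) + 2*(-4)*conj(-1)]
      = (1/8)[(12) + (0) + (4) + (0) + (8)] = 24/8 = 3
  <chi_rho, chi_3> = (1/8)[1*(12)*conj(1) + 1*(0)*conj(1) + 2*(2)*conj(-1) + 2*(0)*conj(1) + 2*(-4)*conj(-1)]
      = (1/8)[(12) + (0) + (-4) + (0) + (8)] = 16/8 = 2
  <chi_rho, chi_4> = (1/8)[1*(12)*conj(1) + 1*(0)*conj(1) + 2*(2)*conj(-1) + 2*(0)*conj(-1) + 2*(-4)*conj(1)]
      = (1/8)[(12) + (0) + (-4) + (0) + (-8)] = 0/8 = 0
  <chi_rho, chi_5> = (1/8)[1*(12)*conj(2) + 1*(0)*conj(-2) + 2*(2)*conj(0) + 2*(0)*conj(0) + 2*(-4)*conj(0)]
      = (1/8)[(24) + (0) + (0) + (0) + (0)] = 24/8 = 3
Dimension check: dim(rho) = sum (mult * dim) = 1*1 + 3*1 + 2*1 + 0*1 + 3*2 = 12 = chi_rho(e) = 12.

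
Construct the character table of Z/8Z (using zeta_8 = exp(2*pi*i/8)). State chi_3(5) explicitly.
Character table of Z/8Z (irreps indexed chi_0,...,chi_7 with chi_k(m) = zeta_8^(k*m), zeta_8 = exp(2*pi*i/8)):
  irrep \ class  {0} (size 1)  {1} (size 1)    {2} (size 1)  {3} (size 1)    {4} (size 1)  {5} (size 1)    {6} (size 1)  {7} (size 1)  
  chi_0          1             1               1             1               1             1               1             1             
  chi_1          1             exp(I*pi/4)     I             exp(3*I*pi/4)   -1            exp(-3*I*pi/4)  -I            exp(-I*pi/4)  
  chi_2          1             I               -1            -I              1             I               -1            -I            
  chi_3          1             exp(3*I*pi/4)   -I            exp(I*pi/4)     -1            exp(-I*pi/4)    I             exp(-3*I*pi/4)
  chi_4          1             -1              1             -1              1             -1              1             -1            
  chi_5          1             exp(-3*I*pi/4)  I             exp(-I*pi/4)    -1            exp(I*pi/4)     -I            exp(3*I*pi/4) 
  chi_6          1             -I              -1            I               1             -I              -1            I             
  chi_7          1             exp(-I*pi/4)    -I            exp(-3*I*pi/4)  -1            exp(3*I*pi/4)   I             exp(I*pi/4)   

Spot check: chi_3(5) = zeta_8^(3*5) = zeta_8^15 = exp(-I*pi/4).

Z/8Z is abelian, so all 8 irreducible complex representations are 1-dimensional. They are given by chi_k(m) = zeta_8^(k*m) for k = 0,...,7. Row orthogonality: sum_m chi_k(m) conj(chi_l(m)) = 8 * [k = l].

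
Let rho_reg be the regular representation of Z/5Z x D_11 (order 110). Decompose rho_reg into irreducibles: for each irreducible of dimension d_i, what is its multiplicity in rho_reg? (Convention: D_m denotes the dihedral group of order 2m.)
Each irreducible V_i of dimension d_i appears with multiplicity d_i, i.e. rho_reg = (direct sum over all irreducibles V_i) d_i V_i. The irreducible dimensions for Z/5Z x D_11 are 1, 1, 1, 1, 1, 1, 1, 1, 1, 1, 2, 2, 2, 2, 2, 2, 2, 2, 2, 2, 2, 2, 2, 2, 2, 2, 2, 2, 2, 2, 2, 2, 2, 2, 2: 10 irreducibles of dimension 1, each with multiplicity 1; 25 irreducibles of dimension 2, each with multiplicity 2. Total dimension 10*1*1 + 25*2*2 = 110 = |G|.

Justification: General theorem: in the regular representation of a finite group G, each irreducible appears with multiplicity equal to its dimension. Check: dim(rho_reg) = sum d_i^2 = 1 + 1 + 1 + 1 + 1 + 1 + 1 + 1 + 1 + 1 + 4 + 4 + 4 + 4 + 4 + 4 + 4 + 4 + 4 + 4 + 4 + 4 + 4 + 4 + 4 + 4 + 4 + 4 + 4 + 4 + 4 + 4 + 4 + 4 + 4 = 110 = |G|.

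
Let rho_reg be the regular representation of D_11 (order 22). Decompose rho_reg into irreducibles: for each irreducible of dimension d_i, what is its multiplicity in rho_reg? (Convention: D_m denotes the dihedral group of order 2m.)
Each irreducible V_i of dimension d_i appears with multiplicity d_i, i.e. rho_reg = (direct sum over all irreducibles V_i) d_i V_i. The irreducible dimensions for D_11 are 1, 1, 2, 2, 2, 2, 2: 2 irreducibles of dimension 1, each with multiplicity 1; 5 irreducibles of dimension 2, each with multiplicity 2. Total dimension 2*1*1 + 5*2*2 = 22 = |G|.

Why: General theorem: in the regular representation of a finite group G, each irreducible appears with multiplicity equal to its dimension. Check: dim(rho_reg) = sum d_i^2 = 1 + 1 + 4 + 4 + 4 + 4 + 4 = 22 = |G|.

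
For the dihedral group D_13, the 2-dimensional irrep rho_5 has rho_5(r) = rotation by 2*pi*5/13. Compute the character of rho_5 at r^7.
chi_{rho_5}(r^7) = 2*cos(2*pi*5*7/13) = -2*cos(5*pi/13)

Derivation: rho_5(r^7) is rotation by angle 2*pi*5*7/13, whose trace is 2*cos(2*pi*5*7/13) = -2*cos(5*pi/13).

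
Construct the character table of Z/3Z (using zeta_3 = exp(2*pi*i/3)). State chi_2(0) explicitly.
Character table of Z/3Z (irreps indexed chi_0,...,chi_2 with chi_k(m) = zeta_3^(k*m), zeta_3 = exp(2*pi*i/3)):
  irrep \ class  {0} (size 1)  {1} (size 1)    {2} (size 1)  
  chi_0          1             1               1             
  chi_1          1             exp(2*I*pi/3)   exp(-2*I*pi/3)
  chi_2          1             exp(-2*I*pi/3)  exp(2*I*pi/3) 

Spot check: chi_2(0) = zeta_3^(2*0) = zeta_3^0 = 1.

Justification: Z/3Z is abelian, so all 3 irreducible complex representations are 1-dimensional. They are given by chi_k(m) = zeta_3^(k*m) for k = 0,...,2. Row orthogonality: sum_m chi_k(m) conj(chi_l(m)) = 3 * [k = l].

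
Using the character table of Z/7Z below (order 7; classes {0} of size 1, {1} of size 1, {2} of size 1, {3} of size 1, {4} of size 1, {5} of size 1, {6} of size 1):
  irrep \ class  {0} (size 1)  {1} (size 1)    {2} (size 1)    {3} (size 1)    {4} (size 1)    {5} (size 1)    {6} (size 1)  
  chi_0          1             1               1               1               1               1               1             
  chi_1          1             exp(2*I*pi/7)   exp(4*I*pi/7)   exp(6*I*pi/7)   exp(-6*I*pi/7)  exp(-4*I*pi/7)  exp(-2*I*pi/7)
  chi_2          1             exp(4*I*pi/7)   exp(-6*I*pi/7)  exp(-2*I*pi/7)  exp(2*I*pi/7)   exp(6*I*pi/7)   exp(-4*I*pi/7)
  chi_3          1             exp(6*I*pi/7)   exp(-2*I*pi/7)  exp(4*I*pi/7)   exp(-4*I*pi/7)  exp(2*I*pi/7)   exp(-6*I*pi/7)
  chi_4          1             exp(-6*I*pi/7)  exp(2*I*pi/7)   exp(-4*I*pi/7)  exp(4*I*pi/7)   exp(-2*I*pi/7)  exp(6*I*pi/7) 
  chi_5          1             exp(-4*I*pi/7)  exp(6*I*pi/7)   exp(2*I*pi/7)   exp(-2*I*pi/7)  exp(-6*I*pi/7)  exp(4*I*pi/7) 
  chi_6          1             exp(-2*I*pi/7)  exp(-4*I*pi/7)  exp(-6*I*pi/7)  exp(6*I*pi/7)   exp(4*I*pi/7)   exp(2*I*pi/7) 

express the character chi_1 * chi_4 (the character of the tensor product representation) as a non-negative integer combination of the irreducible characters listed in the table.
chi_1 tensor chi_4 = chi_5 (all other irreducibles have multiplicity 0).

Proof sketch: The character of a tensor product is the pointwise product (chi_1 * chi_4)(C) = chi_1(C) * chi_4(C):
  {0}: (1)*(1), {1}: (exp(2*I*pi/7))*(exp(-6*I*pi/7)), {2}: (exp(4*I*pi/7))*(exp(2*I*pi/7)), {3}: (exp(6*I*pi/7))*(exp(-4*I*pi/7)), {4}: (exp(-6*I*pi/7))*(exp(4*I*pi/7)), {5}: (exp(-4*I*pi/7))*(exp(-2*I*pi/7)), {6}: (exp(-2*I*pi/7))*(exp(6*I*pi/7))
so (chi_1 * chi_4) takes values
  {0} -> 1, {1} -> exp(-4*I*pi/7), {2} -> exp(6*I*pi/7), {3} -> exp(2*I*pi/7), {4} -> exp(-2*I*pi/7), {5} -> exp(-6*I*pi/7), {6} -> exp(4*I*pi/7).
Now take the inner product of this character with each irreducible chi from the table, <chi_1*chi_4, chi> = (1/7) sum_C |C| (chi_1*chi_4)(C) conj(chi(C)):
  <chi_1*chi_4, chi_0> = (1/7)[1*(1)*conj(1) + 1*(exp(-4*I*pi/7))*conj(1) + 1*(exp(6*I*pi/7))*conj(1) + 1*(exp(2*I*pi/7))*conj(1) + 1*(exp(-2*I*pi/7))*conj(1) + 1*(exp(-6*I*pi/7))*conj(1) + 1*(exp(4*I*pi/7))*conj(1)]
      = (1/7)[(1) + (exp(-4*I*pi/7)) + (exp(6*I*pi/7)) + (exp(2*I*pi/7)) + (exp(-2*I*pi/7)) + (exp(-6*I*pi/7)) + (exp(4*I*pi/7))] = 0/7 = 0
  <chi_1*chi_4, chi_1> = (1/7)[1*(1)*conj(1) + 1*(exp(-4*I*pi/7))*conj(exp(2*I*pi/7)) + 1*(exp(6*I*pi/7))*conj(exp(4*I*pi/7)) + 1*(exp(2*I*pi/7))*conj(exp(6*I*pi/7)) + 1*(exp(-2*I*pi/7))*conj(exp(-6*I*pi/7)) + 1*(exp(-6*I*pi/7))*conj(exp(-4*I*pi/7)) + 1*(exp(4*I*pi/7))*conj(exp(-2*I*pi/7))]
      = (1/7)[(1) + (exp(-6*I*pi/7)) + (exp(2*I*pi/7)) + (exp(-4*I*pi/7)) + (exp(4*I*pi/7)) + (exp(-2*I*pi/7)) + (exp(6*I*pi/7))] = 0/7 = 0
  <chi_1*chi_4, chi_2> = (1/7)[1*(1)*conj(1) + 1*(exp(-4*I*pi/7))*conj(exp(4*I*pi/7)) + 1*(exp(6*I*pi/7))*conj(exp(-6*I*pi/7)) + 1*(exp(2*I*pi/7))*conj(exp(-2*I*pi/7)) + 1*(exp(-2*I*pi/7))*conj(exp(2*I*pi/7)) + 1*(exp(-6*I*pi/7))*conj(exp(6*I*pi/7)) + 1*(exp(4*I*pi/7))*conj(exp(-4*I*pi/7))]
      = (1/7)[(1) + (exp(6*I*pi/7)) + (exp(-2*I*pi/7)) + (exp(4*I*pi/7)) + (exp(-4*I*pi/7)) + (exp(2*I*pi/7)) + (exp(-6*I*pi/7))] = 0/7 = 0
  <chi_1*chi_4, chi_3> = (1/7)[1*(1)*conj(1) + 1*(exp(-4*I*pi/7))*conj(exp(6*I*pi/7)) + 1*(exp(6*I*pi/7))*conj(exp(-2*I*pi/7)) + 1*(exp(2*I*pi/7))*conj(exp(4*I*pi/7)) + 1*(exp(-2*I*pi/7))*conj(exp(-4*I*pi/7)) + 1*(exp(-6*I*pi/7))*conj(exp(2*I*pi/7)) + 1*(exp(4*I*pi/7))*conj(exp(-6*I*pi/7))]
      = (1/7)[(1) + (exp(4*I*pi/7)) + (exp(-6*I*pi/7)) + (exp(-2*I*pi/7)) + (exp(2*I*pi/7)) + (exp(6*I*pi/7)) + (exp(-4*I*pi/7))] = 0/7 = 0
  <chi_1*chi_4, chi_4> = (1/7)[1*(1)*conj(1) + 1*(exp(-4*I*pi/7))*conj(exp(-6*I*pi/7)) + 1*(exp(6*I*pi/7))*conj(exp(2*I*pi/7)) + 1*(exp(2*I*pi/7))*conj(exp(-4*I*pi/7)) + 1*(exp(-2*I*pi/7))*conj(exp(4*I*pi/7)) + 1*(exp(-6*I*pi/7))*conj(exp(-2*I*pi/7)) + 1*(exp(4*I*pi/7))*conj(exp(6*I*pi/7))]
      = (1/7)[(1) + (exp(2*I*pi/7)) + (exp(4*I*pi/7)) + (exp(6*I*pi/7)) + (exp(-6*I*pi/7)) + (exp(-4*I*pi/7)) + (exp(-2*I*pi/7))] = 0/7 = 0
  <chi_1*chi_4, chi_5> = (1/7)[1*(1)*conj(1) + 1*(exp(-4*I*pi/7))*conj(exp(-4*I*pi/7)) + 1*(exp(6*I*pi/7))*conj(exp(6*I*pi/7)) + 1*(exp(2*I*pi/7))*conj(exp(2*I*pi/7)) + 1*(exp(-2*I*pi/7))*conj(exp(-2*I*pi/7)) + 1*(exp(-6*I*pi/7))*conj(exp(-6*I*pi/7)) + 1*(exp(4*I*pi/7))*conj(exp(4*I*pi/7))]
      = (1/7)[(1) + (1) + (1) + (1) + (1) + (1) + (1)] = 7/7 = 1
  <chi_1*chi_4, chi_6> = (1/7)[1*(1)*conj(1) + 1*(exp(-4*I*pi/7))*conj(exp(-2*I*pi/7)) + 1*(exp(6*I*pi/7))*conj(exp(-4*I*pi/7)) + 1*(exp(2*I*pi/7))*conj(exp(-6*I*pi/7)) + 1*(exp(-2*I*pi/7))*conj(exp(6*I*pi/7)) + 1*(exp(-6*I*pi/7))*conj(exp(4*I*pi/7)) + 1*(exp(4*I*pi/7))*conj(exp(2*I*pi/7))]
      = (1/7)[(1) + (exp(-2*I*pi/7)) + (exp(-4*I*pi/7)) + (exp(-6*I*pi/7)) + (exp(6*I*pi/7)) + (exp(4*I*pi/7)) + (exp(2*I*pi/7))] = 0/7 = 0
(Exp terms are combined using exp(i*s)*conj(exp(i*t)) = exp(i*(s-t)), and sums of them are collapsed using the identity that for every m > 1 the m distinct m-th roots of unity sum to 0, e.g. 1 + exp(2*I*pi/3) + exp(-2*I*pi/3) = 0.)
Hence the multiplicities are chi_5: 1. Dimension check: dim(chi_1)*dim(chi_4) = 1*1 = 1 and sum (mult * dim) = 1*1 = 1.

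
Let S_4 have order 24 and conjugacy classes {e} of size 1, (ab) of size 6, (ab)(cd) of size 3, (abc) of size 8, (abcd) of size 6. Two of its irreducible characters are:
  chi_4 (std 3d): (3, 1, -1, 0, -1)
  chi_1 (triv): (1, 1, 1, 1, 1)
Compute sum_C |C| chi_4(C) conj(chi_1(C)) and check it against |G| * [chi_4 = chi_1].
Sum = 0; so <chi_4, chi_1> = 0 (distinct irreducibles are orthogonal).

Proof sketch: Compute term by term over conjugacy classes (|C| * chi_4(C) * conj(chi_1(C))):
  1*(3)*conj(1) + 6*(1)*conj(1) + 3*(-1)*conj(1) + 8*(0)*conj(1) + 6*(-1)*conj(1)
  = (3) + (6) + (-3) + (0) + (-6)
  = 0.
Dividing by |G| = 24 gives 0/24 = 0, matching the row-orthogonality relation <chi_4, chi_1> = [chi_4 = chi_1].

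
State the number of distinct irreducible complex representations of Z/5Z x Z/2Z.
10

Solution. The number of irreducible complex representations of a finite group equals its number of conjugacy classes. Z/5Z x Z/2Z is abelian of order 10, so every element is its own conjugacy class: 10 classes, so Z/5Z x Z/2Z (order 10) has exactly 10 irreducible complex representations.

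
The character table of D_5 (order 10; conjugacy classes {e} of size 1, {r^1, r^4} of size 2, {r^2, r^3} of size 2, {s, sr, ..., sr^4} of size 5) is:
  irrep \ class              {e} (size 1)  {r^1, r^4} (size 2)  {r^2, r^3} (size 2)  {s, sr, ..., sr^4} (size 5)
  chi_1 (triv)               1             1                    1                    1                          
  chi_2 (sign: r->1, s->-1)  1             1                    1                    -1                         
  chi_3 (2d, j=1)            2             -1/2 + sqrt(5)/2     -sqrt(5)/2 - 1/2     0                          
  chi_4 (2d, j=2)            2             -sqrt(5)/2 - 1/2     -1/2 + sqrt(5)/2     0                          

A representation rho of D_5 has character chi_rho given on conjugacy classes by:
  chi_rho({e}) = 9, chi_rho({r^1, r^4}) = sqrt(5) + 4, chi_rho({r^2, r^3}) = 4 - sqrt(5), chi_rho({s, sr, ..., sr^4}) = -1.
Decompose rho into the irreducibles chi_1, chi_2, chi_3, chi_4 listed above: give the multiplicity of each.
Multiplicities: chi_1: 2, chi_2: 3, chi_3: 2, chi_4: 0.

Working: Use <chi_rho, chi> = (1/|G|) sum_C |C| * chi_rho(C) * conj(chi(C)) with |G| = 10 for each irreducible chi in the table:
  <chi_rho, chi_1> = (1/10)[1*(9)*conj(1) + 2*(sqrt(5) + 4)*conj(1) + 2*(4 - sqrt(5))*conj(1) + 5*(-1)*conj(1)]
      = (1/10)[(9) + (2*sqrt(5) + 8) + (8 - 2*sqrt(5)) + (-5)] = 20/10 = 2
  <chi_rho, chi_2> = (1/10)[1*(9)*conj(1) + 2*(sqrt(5) + 4)*conj(1) + 2*(4 - sqrt(5))*conj(1) + 5*(-1)*conj(-1)]
      = (1/10)[(9) + (2*sqrt(5) + 8) + (8 - 2*sqrt(5)) + (5)] = 30/10 = 3
  <chi_rho, chi_3> = (1/10)[1*(9)*conj(2) + 2*(sqrt(5) + 4)*conj(-1/2 + sqrt(5)/2) + 2*(4 - sqrt(5))*conj(-sqrt(5)/2 - 1/2) + 5*(-1)*conj(0)]
      = (1/10)[(18) + (1 + 3*sqrt(5)) + (1 - 3*sqrt(5)) + (0)] = 20/10 = 2
  <chi_rho, chi_4> = (1/10)[1*(9)*conj(2) + 2*(sqrt(5) + 4)*conj(-sqrt(5)/2 - 1/2) + 2*(4 - sqrt(5))*conj(-1/2 + sqrt(5)/2) + 5*(-1)*conj(0)]
      = (1/10)[(18) + (-5*sqrt(5) - 9) + (-9 + 5*sqrt(5)) + (0)] = 0/10 = 0
Dimension check: dim(rho) = sum (mult * dim) = 2*1 + 3*1 + 2*2 + 0*2 = 9 = chi_rho(e) = 9.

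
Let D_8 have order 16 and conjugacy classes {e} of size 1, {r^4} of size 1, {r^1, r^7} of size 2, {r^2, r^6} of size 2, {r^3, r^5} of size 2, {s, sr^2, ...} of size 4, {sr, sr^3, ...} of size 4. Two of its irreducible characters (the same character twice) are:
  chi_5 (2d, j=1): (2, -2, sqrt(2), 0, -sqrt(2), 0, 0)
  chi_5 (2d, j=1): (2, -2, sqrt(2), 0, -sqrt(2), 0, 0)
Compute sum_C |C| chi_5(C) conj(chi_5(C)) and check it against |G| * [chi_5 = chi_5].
Sum = 16 = |G| = 16; so <chi_5, chi_5> = 1 (norm-1 confirms irreducibility).

Working: Compute term by term over conjugacy classes (|C| * chi_5(C) * conj(chi_5(C))):
  1*(2)*conj(2) + 1*(-2)*conj(-2) + 2*(sqrt(2))*conj(sqrt(2)) + 2*(0)*conj(0) + 2*(-sqrt(2))*conj(-sqrt(2)) + 4*(0)*conj(0) + 4*(0)*conj(0)
  = (4) + (4) + (4) + (0) + (4) + (0) + (0)
  = 16.
Dividing by |G| = 16 gives 16/16 = 1, matching the row-orthogonality relation <chi_5, chi_5> = [chi_5 = chi_5].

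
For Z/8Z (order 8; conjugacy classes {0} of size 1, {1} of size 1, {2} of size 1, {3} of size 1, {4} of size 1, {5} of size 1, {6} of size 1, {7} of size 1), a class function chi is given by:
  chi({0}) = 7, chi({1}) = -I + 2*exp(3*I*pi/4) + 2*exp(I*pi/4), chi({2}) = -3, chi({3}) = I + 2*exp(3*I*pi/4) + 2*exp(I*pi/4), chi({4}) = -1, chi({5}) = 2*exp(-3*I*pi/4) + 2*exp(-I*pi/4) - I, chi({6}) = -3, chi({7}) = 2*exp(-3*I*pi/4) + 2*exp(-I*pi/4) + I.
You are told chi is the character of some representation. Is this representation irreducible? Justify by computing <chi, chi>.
Not irreducible (reducible): <chi, chi> = 13 > 1.

Why: <chi, chi> = (1/|G|) sum_C |C| * |chi(C)|^2 = (1/8)[1*|7|^2 + 1*|-I + 2*exp(3*I*pi/4) + 2*exp(I*pi/4)|^2 + 1*|-3|^2 + 1*|I + 2*exp(3*I*pi/4) + 2*exp(I*pi/4)|^2 + 1*|-1|^2 + 1*|2*exp(-3*I*pi/4) + 2*exp(-I*pi/4) - I|^2 + 1*|-3|^2 + 1*|2*exp(-3*I*pi/4) + 2*exp(-I*pi/4) + I|^2]
  = (1/8)[(49) + (9 - 2*exp(I*pi/4) + 2*exp(-3*I*pi/4) - 2*exp(-I*pi/4) + 2*exp(3*I*pi/4)) + (9) + (9 - 2*exp(3*I*pi/4) + 2*exp(-I*pi/4) - 2*exp(-3*I*pi/4) + 2*exp(I*pi/4)) + (1) + (9 - 2*exp(3*I*pi/4) + 2*exp(-I*pi/4) - 2*exp(-3*I*pi/4) + 2*exp(I*pi/4)) + (9) + (9 - 2*exp(I*pi/4) + 2*exp(-3*I*pi/4) - 2*exp(-I*pi/4) + 2*exp(3*I*pi/4))] = 104/8 = 13.
(Exp terms are combined using exp(i*s)*conj(exp(i*t)) = exp(i*(s-t)), and sums of them are collapsed using the identity that for every m > 1 the m distinct m-th roots of unity sum to 0, e.g. 1 + exp(2*I*pi/3) + exp(-2*I*pi/3) = 0.)
A character is irreducible iff <chi, chi> = 1, so this representation is reducible.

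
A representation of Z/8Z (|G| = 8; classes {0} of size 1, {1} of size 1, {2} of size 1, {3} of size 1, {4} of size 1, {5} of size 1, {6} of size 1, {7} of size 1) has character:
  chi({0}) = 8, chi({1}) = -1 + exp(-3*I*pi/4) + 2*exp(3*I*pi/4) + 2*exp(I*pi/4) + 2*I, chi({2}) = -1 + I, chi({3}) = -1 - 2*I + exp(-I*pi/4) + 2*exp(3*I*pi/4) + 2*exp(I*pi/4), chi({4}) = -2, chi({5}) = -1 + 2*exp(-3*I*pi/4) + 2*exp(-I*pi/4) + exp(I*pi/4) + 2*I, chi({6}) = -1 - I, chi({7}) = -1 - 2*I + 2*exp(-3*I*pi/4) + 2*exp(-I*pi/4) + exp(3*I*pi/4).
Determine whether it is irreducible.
Not irreducible (reducible): <chi, chi> = 14 > 1.

Argument: <chi, chi> = (1/|G|) sum_C |C| * |chi(C)|^2 = (1/8)[1*|8|^2 + 1*|-1 + exp(-3*I*pi/4) + 2*exp(3*I*pi/4) + 2*exp(I*pi/4) + 2*I|^2 + 1*|-1 + I|^2 + 1*|-1 - 2*I + exp(-I*pi/4) + 2*exp(3*I*pi/4) + 2*exp(I*pi/4)|^2 + 1*|-2|^2 + 1*|-1 + 2*exp(-3*I*pi/4) + 2*exp(-I*pi/4) + exp(I*pi/4) + 2*I|^2 + 1*|-1 - I|^2 + 1*|-1 - 2*I + 2*exp(-3*I*pi/4) + 2*exp(-I*pi/4) + exp(3*I*pi/4)|^2]
  = (1/8)[(64) + (10 - 7*exp(3*I*pi/4) + 2*exp(I*pi/4) - 5*exp(-3*I*pi/4)) + (2) + (10 - 5*exp(I*pi/4) + 2*exp(-3*I*pi/4) - 7*exp(-I*pi/4)) + (4) + (10 - 5*exp(I*pi/4) + 2*exp(-3*I*pi/4) - 7*exp(-I*pi/4)) + (2) + (10 - 7*exp(3*I*pi/4) + 2*exp(I*pi/4) - 5*exp(-3*I*pi/4))] = 112/8 = 14.
(Exp terms are combined using exp(i*s)*conj(exp(i*t)) = exp(i*(s-t)), and sums of them are collapsed using the identity that for every m > 1 the m distinct m-th roots of unity sum to 0, e.g. 1 + exp(2*I*pi/3) + exp(-2*I*pi/3) = 0.)
A character is irreducible iff <chi, chi> = 1, so this representation is reducible.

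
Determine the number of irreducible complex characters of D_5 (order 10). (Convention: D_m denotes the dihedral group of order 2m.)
4

Working: The number of irreducible complex representations of a finite group equals its number of conjugacy classes. D_5 has 4 conjugacy classes ((n+3)/2 for n odd), so D_5 (order 10) has exactly 4 irreducible complex representations.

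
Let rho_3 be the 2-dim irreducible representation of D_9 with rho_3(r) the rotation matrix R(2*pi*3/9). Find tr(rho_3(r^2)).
chi_{rho_3}(r^2) = 2*cos(2*pi*3*2/9) = -1

Justification: rho_3(r^2) is rotation by angle 2*pi*3*2/9, whose trace is 2*cos(2*pi*3*2/9) = -1.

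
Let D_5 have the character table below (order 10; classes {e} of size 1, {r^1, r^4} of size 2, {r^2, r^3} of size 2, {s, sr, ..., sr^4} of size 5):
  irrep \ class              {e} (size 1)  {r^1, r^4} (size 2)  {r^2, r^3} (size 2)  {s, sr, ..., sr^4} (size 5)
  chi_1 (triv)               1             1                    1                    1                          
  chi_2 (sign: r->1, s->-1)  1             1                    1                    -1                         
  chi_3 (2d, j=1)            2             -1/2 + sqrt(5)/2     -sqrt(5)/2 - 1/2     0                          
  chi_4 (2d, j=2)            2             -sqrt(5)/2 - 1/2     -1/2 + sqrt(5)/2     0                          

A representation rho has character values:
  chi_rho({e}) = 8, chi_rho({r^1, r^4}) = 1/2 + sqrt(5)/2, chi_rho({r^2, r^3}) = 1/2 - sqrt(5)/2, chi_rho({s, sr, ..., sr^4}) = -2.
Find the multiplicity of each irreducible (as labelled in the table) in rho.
Multiplicities: chi_1: 0, chi_2: 2, chi_3: 2, chi_4: 1.

Derivation: Use <chi_rho, chi> = (1/|G|) sum_C |C| * chi_rho(C) * conj(chi(C)) with |G| = 10 for each irreducible chi in the table:
  <chi_rho, chi_1> = (1/10)[1*(8)*conj(1) + 2*(1/2 + sqrt(5)/2)*conj(1) + 2*(1/2 - sqrt(5)/2)*conj(1) + 5*(-2)*conj(1)]
      = (1/10)[(8) + (1 + sqrt(5)) + (1 - sqrt(5)) + (-10)] = 0/10 = 0
  <chi_rho, chi_2> = (1/10)[1*(8)*conj(1) + 2*(1/2 + sqrt(5)/2)*conj(1) + 2*(1/2 - sqrt(5)/2)*conj(1) + 5*(-2)*conj(-1)]
      = (1/10)[(8) + (1 + sqrt(5)) + (1 - sqrt(5)) + (10)] = 20/10 = 2
  <chi_rho, chi_3> = (1/10)[1*(8)*conj(2) + 2*(1/2 + sqrt(5)/2)*conj(-1/2 + sqrt(5)/2) + 2*(1/2 - sqrt(5)/2)*conj(-sqrt(5)/2 - 1/2) + 5*(-2)*conj(0)]
      = (1/10)[(16) + (2) + (2) + (0)] = 20/10 = 2
  <chi_rho, chi_4> = (1/10)[1*(8)*conj(2) + 2*(1/2 + sqrt(5)/2)*conj(-sqrt(5)/2 - 1/2) + 2*(1/2 - sqrt(5)/2)*conj(-1/2 + sqrt(5)/2) + 5*(-2)*conj(0)]
      = (1/10)[(16) + (-3 - sqrt(5)) + (-3 + sqrt(5)) + (0)] = 10/10 = 1
Dimension check: dim(rho) = sum (mult * dim) = 0*1 + 2*1 + 2*2 + 1*2 = 8 = chi_rho(e) = 8.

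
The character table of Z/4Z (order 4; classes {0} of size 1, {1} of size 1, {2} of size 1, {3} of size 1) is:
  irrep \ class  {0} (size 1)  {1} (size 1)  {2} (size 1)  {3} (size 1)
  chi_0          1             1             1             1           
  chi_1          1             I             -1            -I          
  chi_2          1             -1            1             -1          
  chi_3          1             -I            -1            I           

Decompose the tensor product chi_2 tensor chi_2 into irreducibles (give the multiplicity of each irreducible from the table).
chi_2 tensor chi_2 = chi_0 (all other irreducibles have multiplicity 0).

Reasoning: The character of a tensor product is the pointwise product (chi_2 * chi_2)(C) = chi_2(C) * chi_2(C):
  {0}: (1)*(1), {1}: (-1)*(-1), {2}: (1)*(1), {3}: (-1)*(-1)
so (chi_2 * chi_2) takes values
  {0} -> 1, {1} -> 1, {2} -> 1, {3} -> 1.
Now take the inner product of this character with each irreducible chi from the table, <chi_2*chi_2, chi> = (1/4) sum_C |C| (chi_2*chi_2)(C) conj(chi(C)):
  <chi_2*chi_2, chi_0> = (1/4)[1*(1)*conj(1) + 1*(1)*conj(1) + 1*(1)*conj(1) + 1*(1)*conj(1)]
      = (1/4)[(1) + (1) + (1) + (1)] = 4/4 = 1
  <chi_2*chi_2, chi_1> = (1/4)[1*(1)*conj(1) + 1*(1)*conj(I) + 1*(1)*conj(-1) + 1*(1)*conj(-I)]
      = (1/4)[(1) + (-I) + (-1) + (I)] = 0/4 = 0
  <chi_2*chi_2, chi_2> = (1/4)[1*(1)*conj(1) + 1*(1)*conj(-1) + 1*(1)*conj(1) + 1*(1)*conj(-1)]
      = (1/4)[(1) + (-1) + (1) + (-1)] = 0/4 = 0
  <chi_2*chi_2, chi_3> = (1/4)[1*(1)*conj(1) + 1*(1)*conj(-I) + 1*(1)*conj(-1) + 1*(1)*conj(I)]
      = (1/4)[(1) + (I) + (-1) + (-I)] = 0/4 = 0
(Exp terms are combined using exp(i*s)*conj(exp(i*t)) = exp(i*(s-t)), and sums of them are collapsed using the identity that for every m > 1 the m distinct m-th roots of unity sum to 0, e.g. 1 + exp(2*I*pi/3) + exp(-2*I*pi/3) = 0.)
Hence the multiplicities are chi_0: 1. Dimension check: dim(chi_2)*dim(chi_2) = 1*1 = 1 and sum (mult * dim) = 1*1 = 1.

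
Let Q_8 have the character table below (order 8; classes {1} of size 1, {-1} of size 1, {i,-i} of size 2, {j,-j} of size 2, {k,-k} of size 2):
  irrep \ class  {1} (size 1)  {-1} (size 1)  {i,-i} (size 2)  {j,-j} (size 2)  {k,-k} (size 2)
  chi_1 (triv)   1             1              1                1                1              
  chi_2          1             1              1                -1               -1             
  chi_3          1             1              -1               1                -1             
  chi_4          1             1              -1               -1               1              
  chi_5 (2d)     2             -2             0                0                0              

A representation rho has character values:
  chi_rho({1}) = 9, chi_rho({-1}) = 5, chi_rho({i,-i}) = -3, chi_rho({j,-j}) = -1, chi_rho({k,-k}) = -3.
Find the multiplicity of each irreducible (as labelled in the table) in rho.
Multiplicities: chi_1: 0, chi_2: 2, chi_3: 3, chi_4: 2, chi_5: 1.

Proof sketch: Use <chi_rho, chi> = (1/|G|) sum_C |C| * chi_rho(C) * conj(chi(C)) with |G| = 8 for each irreducible chi in the table:
  <chi_rho, chi_1> = (1/8)[1*(9)*conj(1) + 1*(5)*conj(1) + 2*(-3)*conj(1) + 2*(-1)*conj(1) + 2*(-3)*conj(1)]
      = (1/8)[(9) + (5) + (-6) + (-2) + (-6)] = 0/8 = 0
  <chi_rho, chi_2> = (1/8)[1*(9)*conj(1) + 1*(5)*conj(1) + 2*(-3)*conj(1) + 2*(-1)*conj(-1) + 2*(-3)*conj(-1)]
      = (1/8)[(9) + (5) + (-6) + (2) + (6)] = 16/8 = 2
  <chi_rho, chi_3> = (1/8)[1*(9)*conj(1) + 1*(5)*conj(1) + 2*(-3)*conj(-1) + 2*(-1)*conj(1) + 2*(-3)*conj(-1)]
      = (1/8)[(9) + (5) + (6) + (-2) + (6)] = 24/8 = 3
  <chi_rho, chi_4> = (1/8)[1*(9)*conj(1) + 1*(5)*conj(1) + 2*(-3)*conj(-1) + 2*(-1)*conj(-1) + 2*(-3)*conj(1)]
      = (1/8)[(9) + (5) + (6) + (2) + (-6)] = 16/8 = 2
  <chi_rho, chi_5> = (1/8)[1*(9)*conj(2) + 1*(5)*conj(-2) + 2*(-3)*conj(0) + 2*(-1)*conj(0) + 2*(-3)*conj(0)]
      = (1/8)[(18) + (-10) + (0) + (0) + (0)] = 8/8 = 1
Dimension check: dim(rho) = sum (mult * dim) = 0*1 + 2*1 + 3*1 + 2*1 + 1*2 = 9 = chi_rho(e) = 9.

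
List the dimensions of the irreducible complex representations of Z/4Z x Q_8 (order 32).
Dimensions: 1, 1, 1, 1, 1, 1, 1, 1, 1, 1, 1, 1, 1, 1, 1, 1, 2, 2, 2, 2

There are 20 irreducibles (= number of conjugacy classes). Their dimensions d_i satisfy sum d_i^2 = |G| = 32: 1 + 1 + 1 + 1 + 1 + 1 + 1 + 1 + 1 + 1 + 1 + 1 + 1 + 1 + 1 + 1 + 4 + 4 + 4 + 4 = 32. (For the product with Z/4Z: each of the 4 1-dim characters of Z/4Z tensors with each irrep of Q_8, giving 4 copies of each Q_8-dimension.)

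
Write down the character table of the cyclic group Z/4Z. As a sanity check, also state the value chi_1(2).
Character table of Z/4Z (irreps indexed chi_0,...,chi_3 with chi_k(m) = zeta_4^(k*m), zeta_4 = exp(2*pi*i/4)):
  irrep \ class  {0} (size 1)  {1} (size 1)  {2} (size 1)  {3} (size 1)
  chi_0          1             1             1             1           
  chi_1          1             I             -1            -I          
  chi_2          1             -1            1             -1          
  chi_3          1             -I            -1            I           

Spot check: chi_1(2) = zeta_4^(1*2) = zeta_4^2 = -1.

Argument: Z/4Z is abelian, so all 4 irreducible complex representations are 1-dimensional. They are given by chi_k(m) = zeta_4^(k*m) for k = 0,...,3. Row orthogonality: sum_m chi_k(m) conj(chi_l(m)) = 4 * [k = l].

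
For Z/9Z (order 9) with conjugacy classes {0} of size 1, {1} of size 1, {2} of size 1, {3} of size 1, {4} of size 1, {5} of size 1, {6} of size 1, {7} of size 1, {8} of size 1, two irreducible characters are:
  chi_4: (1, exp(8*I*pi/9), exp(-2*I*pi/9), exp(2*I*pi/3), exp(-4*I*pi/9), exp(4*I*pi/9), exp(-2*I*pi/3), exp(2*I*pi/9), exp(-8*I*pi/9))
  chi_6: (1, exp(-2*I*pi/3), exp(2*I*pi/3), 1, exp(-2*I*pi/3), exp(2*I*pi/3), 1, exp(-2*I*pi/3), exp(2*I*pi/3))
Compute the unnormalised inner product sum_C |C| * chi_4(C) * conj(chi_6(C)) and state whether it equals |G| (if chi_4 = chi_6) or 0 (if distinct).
Sum = 0; so <chi_4, chi_6> = 0 (distinct irreducibles are orthogonal).

Details: Compute term by term over conjugacy classes (|C| * chi_4(C) * conj(chi_6(C))):
  1*(1)*conj(1) + 1*(exp(8*I*pi/9))*conj(exp(-2*I*pi/3)) + 1*(exp(-2*I*pi/9))*conj(exp(2*I*pi/3)) + 1*(exp(2*I*pi/3))*conj(1) + 1*(exp(-4*I*pi/9))*conj(exp(-2*I*pi/3)) + 1*(exp(4*I*pi/9))*conj(exp(2*I*pi/3)) + 1*(exp(-2*I*pi/3))*conj(1) + 1*(exp(2*I*pi/9))*conj(exp(-2*I*pi/3)) + 1*(exp(-8*I*pi/9))*conj(exp(2*I*pi/3))
  = (1) + (exp(-4*I*pi/9)) + (exp(-8*I*pi/9)) + (exp(2*I*pi/3)) + (exp(2*I*pi/9)) + (exp(-2*I*pi/9)) + (exp(-2*I*pi/3)) + (exp(8*I*pi/9)) + (exp(4*I*pi/9))
  = 0.
(Exp terms are combined using exp(i*s)*conj(exp(i*t)) = exp(i*(s-t)), and sums of them are collapsed using the identity that for every m > 1 the m distinct m-th roots of unity sum to 0, e.g. 1 + exp(2*I*pi/3) + exp(-2*I*pi/3) = 0.)
Dividing by |G| = 9 gives 0/9 = 0, matching the row-orthogonality relation <chi_4, chi_6> = [chi_4 = chi_6].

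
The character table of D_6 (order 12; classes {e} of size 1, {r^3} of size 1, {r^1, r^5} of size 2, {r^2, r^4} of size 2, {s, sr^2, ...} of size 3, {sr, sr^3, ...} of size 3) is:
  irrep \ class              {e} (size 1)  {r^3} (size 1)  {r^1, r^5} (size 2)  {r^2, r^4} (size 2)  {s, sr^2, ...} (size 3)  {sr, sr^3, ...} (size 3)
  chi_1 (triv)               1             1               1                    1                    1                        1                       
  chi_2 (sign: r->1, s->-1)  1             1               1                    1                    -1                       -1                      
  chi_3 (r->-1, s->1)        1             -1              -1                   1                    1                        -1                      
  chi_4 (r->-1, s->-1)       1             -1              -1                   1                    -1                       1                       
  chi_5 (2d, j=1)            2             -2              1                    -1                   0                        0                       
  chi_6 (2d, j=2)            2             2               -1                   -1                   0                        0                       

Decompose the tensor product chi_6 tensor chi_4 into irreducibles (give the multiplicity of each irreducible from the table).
chi_6 tensor chi_4 = chi_5 (all other irreducibles have multiplicity 0).

Reasoning: The character of a tensor product is the pointwise product (chi_6 * chi_4)(C) = chi_6(C) * chi_4(C):
  {e}: (2)*(1), {r^3}: (2)*(-1), {r^1, r^5}: (-1)*(-1), {r^2, r^4}: (-1)*(1), {s, sr^2, ...}: (0)*(-1), {sr, sr^3, ...}: (0)*(1)
so (chi_6 * chi_4) takes values
  {e} -> 2, {r^3} -> -2, {r^1, r^5} -> 1, {r^2, r^4} -> -1, {s, sr^2, ...} -> 0, {sr, sr^3, ...} -> 0.
Now take the inner product of this character with each irreducible chi from the table, <chi_6*chi_4, chi> = (1/12) sum_C |C| (chi_6*chi_4)(C) conj(chi(C)):
  <chi_6*chi_4, chi_1> = (1/12)[1*(2)*conj(1) + 1*(-2)*conj(1) + 2*(1)*conj(1) + 2*(-1)*conj(1) + 3*(0)*conj(1) + 3*(0)*conj(1)]
      = (1/12)[(2) + (-2) + (2) + (-2) + (0) + (0)] = 0/12 = 0
  <chi_6*chi_4, chi_2> = (1/12)[1*(2)*conj(1) + 1*(-2)*conj(1) + 2*(1)*conj(1) + 2*(-1)*conj(1) + 3*(0)*conj(-1) + 3*(0)*conj(-1)]
      = (1/12)[(2) + (-2) + (2) + (-2) + (0) + (0)] = 0/12 = 0
  <chi_6*chi_4, chi_3> = (1/12)[1*(2)*conj(1) + 1*(-2)*conj(-1) + 2*(1)*conj(-1) + 2*(-1)*conj(1) + 3*(0)*conj(1) + 3*(0)*conj(-1)]
      = (1/12)[(2) + (2) + (-2) + (-2) + (0) + (0)] = 0/12 = 0
  <chi_6*chi_4, chi_4> = (1/12)[1*(2)*conj(1) + 1*(-2)*conj(-1) + 2*(1)*conj(-1) + 2*(-1)*conj(1) + 3*(0)*conj(-1) + 3*(0)*conj(1)]
      = (1/12)[(2) + (2) + (-2) + (-2) + (0) + (0)] = 0/12 = 0
  <chi_6*chi_4, chi_5> = (1/12)[1*(2)*conj(2) + 1*(-2)*conj(-2) + 2*(1)*conj(1) + 2*(-1)*conj(-1) + 3*(0)*conj(0) + 3*(0)*conj(0)]
      = (1/12)[(4) + (4) + (2) + (2) + (0) + (0)] = 12/12 = 1
  <chi_6*chi_4, chi_6> = (1/12)[1*(2)*conj(2) + 1*(-2)*conj(2) + 2*(1)*conj(-1) + 2*(-1)*conj(-1) + 3*(0)*conj(0) + 3*(0)*conj(0)]
      = (1/12)[(4) + (-4) + (-2) + (2) + (0) + (0)] = 0/12 = 0
Hence the multiplicities are chi_5: 1. Dimension check: dim(chi_6)*dim(chi_4) = 2*1 = 2 and sum (mult * dim) = 1*2 = 2.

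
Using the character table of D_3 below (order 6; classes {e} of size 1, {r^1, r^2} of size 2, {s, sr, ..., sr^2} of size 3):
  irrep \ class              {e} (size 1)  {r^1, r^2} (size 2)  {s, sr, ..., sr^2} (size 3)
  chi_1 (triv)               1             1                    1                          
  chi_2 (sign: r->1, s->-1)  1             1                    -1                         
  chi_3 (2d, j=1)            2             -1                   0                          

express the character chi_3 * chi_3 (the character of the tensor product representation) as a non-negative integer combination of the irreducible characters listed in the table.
chi_3 tensor chi_3 = chi_1 + chi_2 + chi_3 (all other irreducibles have multiplicity 0).

Why: The character of a tensor product is the pointwise product (chi_3 * chi_3)(C) = chi_3(C) * chi_3(C):
  {e}: (2)*(2), {r^1, r^2}: (-1)*(-1), {s, sr, ..., sr^2}: (0)*(0)
so (chi_3 * chi_3) takes values
  {e} -> 4, {r^1, r^2} -> 1, {s, sr, ..., sr^2} -> 0.
Now take the inner product of this character with each irreducible chi from the table, <chi_3*chi_3, chi> = (1/6) sum_C |C| (chi_3*chi_3)(C) conj(chi(C)):
  <chi_3*chi_3, chi_1> = (1/6)[1*(4)*conj(1) + 2*(1)*conj(1) + 3*(0)*conj(1)]
      = (1/6)[(4) + (2) + (0)] = 6/6 = 1
  <chi_3*chi_3, chi_2> = (1/6)[1*(4)*conj(1) + 2*(1)*conj(1) + 3*(0)*conj(-1)]
      = (1/6)[(4) + (2) + (0)] = 6/6 = 1
  <chi_3*chi_3, chi_3> = (1/6)[1*(4)*conj(2) + 2*(1)*conj(-1) + 3*(0)*conj(0)]
      = (1/6)[(8) + (-2) + (0)] = 6/6 = 1
Hence the multiplicities are chi_1: 1, chi_2: 1, chi_3: 1. Dimension check: dim(chi_3)*dim(chi_3) = 2*2 = 4 and sum (mult * dim) = 1*1 + 1*1 + 1*2 = 4.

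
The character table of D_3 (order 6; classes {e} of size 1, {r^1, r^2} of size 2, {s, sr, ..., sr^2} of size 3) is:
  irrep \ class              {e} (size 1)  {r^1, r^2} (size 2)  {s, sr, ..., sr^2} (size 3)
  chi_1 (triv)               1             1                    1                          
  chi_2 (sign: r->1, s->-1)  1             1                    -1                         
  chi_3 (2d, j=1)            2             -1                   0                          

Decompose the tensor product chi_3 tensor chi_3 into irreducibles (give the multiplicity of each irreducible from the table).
chi_3 tensor chi_3 = chi_1 + chi_2 + chi_3 (all other irreducibles have multiplicity 0).

Working: The character of a tensor product is the pointwise product (chi_3 * chi_3)(C) = chi_3(C) * chi_3(C):
  {e}: (2)*(2), {r^1, r^2}: (-1)*(-1), {s, sr, ..., sr^2}: (0)*(0)
so (chi_3 * chi_3) takes values
  {e} -> 4, {r^1, r^2} -> 1, {s, sr, ..., sr^2} -> 0.
Now take the inner product of this character with each irreducible chi from the table, <chi_3*chi_3, chi> = (1/6) sum_C |C| (chi_3*chi_3)(C) conj(chi(C)):
  <chi_3*chi_3, chi_1> = (1/6)[1*(4)*conj(1) + 2*(1)*conj(1) + 3*(0)*conj(1)]
      = (1/6)[(4) + (2) + (0)] = 6/6 = 1
  <chi_3*chi_3, chi_2> = (1/6)[1*(4)*conj(1) + 2*(1)*conj(1) + 3*(0)*conj(-1)]
      = (1/6)[(4) + (2) + (0)] = 6/6 = 1
  <chi_3*chi_3, chi_3> = (1/6)[1*(4)*conj(2) + 2*(1)*conj(-1) + 3*(0)*conj(0)]
      = (1/6)[(8) + (-2) + (0)] = 6/6 = 1
Hence the multiplicities are chi_1: 1, chi_2: 1, chi_3: 1. Dimension check: dim(chi_3)*dim(chi_3) = 2*2 = 4 and sum (mult * dim) = 1*1 + 1*1 + 1*2 = 4.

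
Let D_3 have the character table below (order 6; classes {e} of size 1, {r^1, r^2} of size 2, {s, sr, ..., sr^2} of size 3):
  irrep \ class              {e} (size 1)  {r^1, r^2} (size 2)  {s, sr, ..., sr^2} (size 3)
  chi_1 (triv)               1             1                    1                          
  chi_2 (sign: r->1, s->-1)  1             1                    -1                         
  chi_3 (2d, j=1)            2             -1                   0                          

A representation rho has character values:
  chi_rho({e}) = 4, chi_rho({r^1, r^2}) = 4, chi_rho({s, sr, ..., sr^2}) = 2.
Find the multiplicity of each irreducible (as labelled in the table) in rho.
Multiplicities: chi_1: 3, chi_2: 1, chi_3: 0.

Justification: Use <chi_rho, chi> = (1/|G|) sum_C |C| * chi_rho(C) * conj(chi(C)) with |G| = 6 for each irreducible chi in the table:
  <chi_rho, chi_1> = (1/6)[1*(4)*conj(1) + 2*(4)*conj(1) + 3*(2)*conj(1)]
      = (1/6)[(4) + (8) + (6)] = 18/6 = 3
  <chi_rho, chi_2> = (1/6)[1*(4)*conj(1) + 2*(4)*conj(1) + 3*(2)*conj(-1)]
      = (1/6)[(4) + (8) + (-6)] = 6/6 = 1
  <chi_rho, chi_3> = (1/6)[1*(4)*conj(2) + 2*(4)*conj(-1) + 3*(2)*conj(0)]
      = (1/6)[(8) + (-8) + (0)] = 0/6 = 0
Dimension check: dim(rho) = sum (mult * dim) = 3*1 + 1*1 + 0*2 = 4 = chi_rho(e) = 4.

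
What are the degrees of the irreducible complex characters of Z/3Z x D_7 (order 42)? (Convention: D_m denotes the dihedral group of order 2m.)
Dimensions: 1, 1, 1, 1, 1, 1, 2, 2, 2, 2, 2, 2, 2, 2, 2

Argument: There are 15 irreducibles (= number of conjugacy classes). Their dimensions d_i satisfy sum d_i^2 = |G| = 42: 1 + 1 + 1 + 1 + 1 + 1 + 4 + 4 + 4 + 4 + 4 + 4 + 4 + 4 + 4 = 42. (For the product with Z/3Z: each of the 3 1-dim characters of Z/3Z tensors with each irrep of D_7, giving 3 copies of each D_7-dimension.)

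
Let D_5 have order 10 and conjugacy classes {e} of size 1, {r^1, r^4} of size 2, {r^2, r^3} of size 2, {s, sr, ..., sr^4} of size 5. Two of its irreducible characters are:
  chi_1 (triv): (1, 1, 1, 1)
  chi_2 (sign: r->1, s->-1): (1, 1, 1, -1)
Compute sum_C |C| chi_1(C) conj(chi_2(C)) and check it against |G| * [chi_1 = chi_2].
Sum = 0; so <chi_1, chi_2> = 0 (distinct irreducibles are orthogonal).

Solution. Compute term by term over conjugacy classes (|C| * chi_1(C) * conj(chi_2(C))):
  1*(1)*conj(1) + 2*(1)*conj(1) + 2*(1)*conj(1) + 5*(1)*conj(-1)
  = (1) + (2) + (2) + (-5)
  = 0.
Dividing by |G| = 10 gives 0/10 = 0, matching the row-orthogonality relation <chi_1, chi_2> = [chi_1 = chi_2].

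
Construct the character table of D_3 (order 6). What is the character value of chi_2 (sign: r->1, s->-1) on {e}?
Conjugacy classes: {e} of size 1, {r^1, r^2} of size 2, {s, sr, ..., sr^2} of size 3.
Character table:
  irrep \ class              {e} (size 1)  {r^1, r^2} (size 2)  {s, sr, ..., sr^2} (size 3)
  chi_1 (triv)               1             1                    1                          
  chi_2 (sign: r->1, s->-1)  1             1                    -1                         
  chi_3 (2d, j=1)            2             -1                   0                          

Spot check: chi_2 (sign: r->1, s->-1) on {e} = 1.

Argument: D_3 has order 2*3 = 6 with 3 conjugacy classes, hence 3 irreducibles. Sum of squared dims 1 + 1 + 4 = 6 = |G|. Linear characters come from the abelianisation; the 2-dimensional irreps have character r^k -> 2*cos(2*pi*j*k/3), reflections -> 0.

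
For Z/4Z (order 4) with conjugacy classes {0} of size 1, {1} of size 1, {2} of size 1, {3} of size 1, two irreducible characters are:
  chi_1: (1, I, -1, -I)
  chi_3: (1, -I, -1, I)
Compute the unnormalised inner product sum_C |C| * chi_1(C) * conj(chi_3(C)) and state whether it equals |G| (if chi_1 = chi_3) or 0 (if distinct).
Sum = 0; so <chi_1, chi_3> = 0 (distinct irreducibles are orthogonal).

Reasoning: Compute term by term over conjugacy classes (|C| * chi_1(C) * conj(chi_3(C))):
  1*(1)*conj(1) + 1*(I)*conj(-I) + 1*(-1)*conj(-1) + 1*(-I)*conj(I)
  = (1) + (-1) + (1) + (-1)
  = 0.
(Exp terms are combined using exp(i*s)*conj(exp(i*t)) = exp(i*(s-t)), and sums of them are collapsed using the identity that for every m > 1 the m distinct m-th roots of unity sum to 0, e.g. 1 + exp(2*I*pi/3) + exp(-2*I*pi/3) = 0.)
Dividing by |G| = 4 gives 0/4 = 0, matching the row-orthogonality relation <chi_1, chi_3> = [chi_1 = chi_3].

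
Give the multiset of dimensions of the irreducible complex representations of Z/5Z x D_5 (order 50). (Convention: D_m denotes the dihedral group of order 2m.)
Dimensions: 1, 1, 1, 1, 1, 1, 1, 1, 1, 1, 2, 2, 2, 2, 2, 2, 2, 2, 2, 2

Reasoning: There are 20 irreducibles (= number of conjugacy classes). Their dimensions d_i satisfy sum d_i^2 = |G| = 50: 1 + 1 + 1 + 1 + 1 + 1 + 1 + 1 + 1 + 1 + 4 + 4 + 4 + 4 + 4 + 4 + 4 + 4 + 4 + 4 = 50. (For the product with Z/5Z: each of the 5 1-dim characters of Z/5Z tensors with each irrep of D_5, giving 5 copies of each D_5-dimension.)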